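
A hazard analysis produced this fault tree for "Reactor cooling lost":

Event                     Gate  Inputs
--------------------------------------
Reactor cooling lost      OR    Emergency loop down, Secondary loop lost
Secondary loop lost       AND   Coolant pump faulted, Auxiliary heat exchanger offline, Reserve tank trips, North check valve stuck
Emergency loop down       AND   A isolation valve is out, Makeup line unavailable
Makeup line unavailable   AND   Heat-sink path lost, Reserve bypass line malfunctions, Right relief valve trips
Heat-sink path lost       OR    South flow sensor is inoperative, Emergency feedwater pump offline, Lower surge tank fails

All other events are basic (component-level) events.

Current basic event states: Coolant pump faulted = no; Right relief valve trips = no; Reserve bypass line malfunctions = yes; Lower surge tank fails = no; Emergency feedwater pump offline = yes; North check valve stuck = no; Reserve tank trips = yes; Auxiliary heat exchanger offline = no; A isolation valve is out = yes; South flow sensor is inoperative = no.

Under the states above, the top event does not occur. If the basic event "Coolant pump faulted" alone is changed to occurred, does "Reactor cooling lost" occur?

Counterfactual: set "Coolant pump faulted" to occurred.
Heat-sink path lost [OR]: South flow sensor is inoperative=not, Emergency feedwater pump offline=occurs, Lower surge tank fails=not → at least one input occurs → occurs.
Makeup line unavailable [AND]: Heat-sink path lost=occurs, Reserve bypass line malfunctions=occurs, Right relief valve trips=not → not all inputs occur → does not occur.
Emergency loop down [AND]: A isolation valve is out=occurs, Makeup line unavailable=not → not all inputs occur → does not occur.
Secondary loop lost [AND]: Coolant pump faulted=occurs, Auxiliary heat exchanger offline=not, Reserve tank trips=occurs, North check valve stuck=not → not all inputs occur → does not occur.
Reactor cooling lost [OR]: Emergency loop down=not, Secondary loop lost=not → no input occurs → does not occur.

No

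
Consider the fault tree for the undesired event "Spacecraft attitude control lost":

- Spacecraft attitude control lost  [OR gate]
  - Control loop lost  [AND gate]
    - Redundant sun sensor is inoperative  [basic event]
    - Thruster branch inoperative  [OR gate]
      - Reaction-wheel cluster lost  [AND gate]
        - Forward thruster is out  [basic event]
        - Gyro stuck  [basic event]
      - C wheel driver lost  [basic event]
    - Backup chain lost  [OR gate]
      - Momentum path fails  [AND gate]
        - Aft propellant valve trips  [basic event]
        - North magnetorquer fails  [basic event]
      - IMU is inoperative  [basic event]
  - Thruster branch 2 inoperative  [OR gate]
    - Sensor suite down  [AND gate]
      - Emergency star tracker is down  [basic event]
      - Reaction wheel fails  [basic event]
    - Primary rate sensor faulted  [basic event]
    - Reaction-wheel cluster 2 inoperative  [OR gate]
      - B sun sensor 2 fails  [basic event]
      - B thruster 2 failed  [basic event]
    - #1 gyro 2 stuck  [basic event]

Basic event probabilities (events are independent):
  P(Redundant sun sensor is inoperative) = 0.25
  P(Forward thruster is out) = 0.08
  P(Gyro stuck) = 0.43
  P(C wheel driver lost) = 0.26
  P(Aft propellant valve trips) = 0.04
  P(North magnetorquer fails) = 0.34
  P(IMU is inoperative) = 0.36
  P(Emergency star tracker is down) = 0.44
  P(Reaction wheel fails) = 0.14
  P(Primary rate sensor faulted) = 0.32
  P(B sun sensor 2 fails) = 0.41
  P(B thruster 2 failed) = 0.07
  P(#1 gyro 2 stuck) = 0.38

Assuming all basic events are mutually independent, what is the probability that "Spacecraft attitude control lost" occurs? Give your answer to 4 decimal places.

0.7886

P(Reaction-wheel cluster lost) [AND] = 0.08 × 0.43 = 0.034400
P(Thruster branch inoperative) [OR] = 1 − (1−0.034400) × (1−0.26) = 0.285456
P(Momentum path fails) [AND] = 0.04 × 0.34 = 0.013600
P(Backup chain lost) [OR] = 1 − (1−0.013600) × (1−0.36) = 0.368704
P(Control loop lost) [AND] = 0.25 × 0.285456 × 0.368704 = 0.026312
P(Sensor suite down) [AND] = 0.44 × 0.14 = 0.061600
P(Reaction-wheel cluster 2 inoperative) [OR] = 1 − (1−0.41) × (1−0.07) = 0.451300
P(Thruster branch 2 inoperative) [OR] = 1 − (1−0.061600) × (1−0.32) × (1−0.451300) × (1−0.38) = 0.782918
P(Spacecraft attitude control lost) [OR] = 1 − (1−0.026312) × (1−0.782918) = 0.788630
Rounded to 4 decimal places: P(Spacecraft attitude control lost) ≈ 0.7886.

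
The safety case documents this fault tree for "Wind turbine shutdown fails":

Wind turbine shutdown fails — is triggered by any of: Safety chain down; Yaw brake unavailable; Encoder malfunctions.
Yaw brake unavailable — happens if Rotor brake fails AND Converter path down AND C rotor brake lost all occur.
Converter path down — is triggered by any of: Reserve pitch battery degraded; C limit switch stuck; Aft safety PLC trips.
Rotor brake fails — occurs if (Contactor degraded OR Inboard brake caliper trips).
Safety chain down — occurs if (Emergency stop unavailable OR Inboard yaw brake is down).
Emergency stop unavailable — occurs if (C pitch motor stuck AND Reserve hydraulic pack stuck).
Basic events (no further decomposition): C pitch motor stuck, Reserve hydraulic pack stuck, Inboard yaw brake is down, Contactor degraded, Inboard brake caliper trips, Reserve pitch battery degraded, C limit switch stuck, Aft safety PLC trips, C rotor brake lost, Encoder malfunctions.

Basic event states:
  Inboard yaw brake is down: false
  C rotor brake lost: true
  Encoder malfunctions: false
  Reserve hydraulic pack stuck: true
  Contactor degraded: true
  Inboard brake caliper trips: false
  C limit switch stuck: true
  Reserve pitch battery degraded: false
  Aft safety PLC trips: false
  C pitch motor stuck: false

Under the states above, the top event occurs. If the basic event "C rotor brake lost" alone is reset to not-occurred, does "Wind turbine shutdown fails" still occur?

No

Counterfactual: set "C rotor brake lost" to not occurred.
Emergency stop unavailable [AND]: C pitch motor stuck=not, Reserve hydraulic pack stuck=occurs → not all inputs occur → does not occur.
Safety chain down [OR]: Emergency stop unavailable=not, Inboard yaw brake is down=not → no input occurs → does not occur.
Rotor brake fails [OR]: Contactor degraded=occurs, Inboard brake caliper trips=not → at least one input occurs → occurs.
Converter path down [OR]: Reserve pitch battery degraded=not, C limit switch stuck=occurs, Aft safety PLC trips=not → at least one input occurs → occurs.
Yaw brake unavailable [AND]: Rotor brake fails=occurs, Converter path down=occurs, C rotor brake lost=not → not all inputs occur → does not occur.
Wind turbine shutdown fails [OR]: Safety chain down=not, Yaw brake unavailable=not, Encoder malfunctions=not → no input occurs → does not occur.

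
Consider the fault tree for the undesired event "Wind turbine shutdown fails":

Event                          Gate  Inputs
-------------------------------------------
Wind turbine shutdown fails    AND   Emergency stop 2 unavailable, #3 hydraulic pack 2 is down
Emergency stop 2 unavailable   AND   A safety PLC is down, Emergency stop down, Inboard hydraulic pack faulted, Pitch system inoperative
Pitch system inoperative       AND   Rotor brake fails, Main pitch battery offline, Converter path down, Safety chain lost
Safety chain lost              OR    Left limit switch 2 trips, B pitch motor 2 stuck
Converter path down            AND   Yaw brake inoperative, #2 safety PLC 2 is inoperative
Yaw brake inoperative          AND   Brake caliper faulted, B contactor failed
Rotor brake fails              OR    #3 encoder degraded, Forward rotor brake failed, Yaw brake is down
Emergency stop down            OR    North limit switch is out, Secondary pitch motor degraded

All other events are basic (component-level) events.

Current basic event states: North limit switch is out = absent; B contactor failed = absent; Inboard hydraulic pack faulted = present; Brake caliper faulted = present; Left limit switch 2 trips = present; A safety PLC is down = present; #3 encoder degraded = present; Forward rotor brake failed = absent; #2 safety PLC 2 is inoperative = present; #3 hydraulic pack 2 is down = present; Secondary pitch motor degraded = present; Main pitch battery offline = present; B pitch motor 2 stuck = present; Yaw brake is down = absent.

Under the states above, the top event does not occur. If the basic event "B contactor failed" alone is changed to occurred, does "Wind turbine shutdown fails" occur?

Yes

Counterfactual: set "B contactor failed" to occurred.
Emergency stop down [OR]: North limit switch is out=not, Secondary pitch motor degraded=occurs → at least one input occurs → occurs.
Rotor brake fails [OR]: #3 encoder degraded=occurs, Forward rotor brake failed=not, Yaw brake is down=not → at least one input occurs → occurs.
Yaw brake inoperative [AND]: Brake caliper faulted=occurs, B contactor failed=occurs → all inputs occur → occurs.
Converter path down [AND]: Yaw brake inoperative=occurs, #2 safety PLC 2 is inoperative=occurs → all inputs occur → occurs.
Safety chain lost [OR]: Left limit switch 2 trips=occurs, B pitch motor 2 stuck=occurs → at least one input occurs → occurs.
Pitch system inoperative [AND]: Rotor brake fails=occurs, Main pitch battery offline=occurs, Converter path down=occurs, Safety chain lost=occurs → all inputs occur → occurs.
Emergency stop 2 unavailable [AND]: A safety PLC is down=occurs, Emergency stop down=occurs, Inboard hydraulic pack faulted=occurs, Pitch system inoperative=occurs → all inputs occur → occurs.
Wind turbine shutdown fails [AND]: Emergency stop 2 unavailable=occurs, #3 hydraulic pack 2 is down=occurs → all inputs occur → occurs.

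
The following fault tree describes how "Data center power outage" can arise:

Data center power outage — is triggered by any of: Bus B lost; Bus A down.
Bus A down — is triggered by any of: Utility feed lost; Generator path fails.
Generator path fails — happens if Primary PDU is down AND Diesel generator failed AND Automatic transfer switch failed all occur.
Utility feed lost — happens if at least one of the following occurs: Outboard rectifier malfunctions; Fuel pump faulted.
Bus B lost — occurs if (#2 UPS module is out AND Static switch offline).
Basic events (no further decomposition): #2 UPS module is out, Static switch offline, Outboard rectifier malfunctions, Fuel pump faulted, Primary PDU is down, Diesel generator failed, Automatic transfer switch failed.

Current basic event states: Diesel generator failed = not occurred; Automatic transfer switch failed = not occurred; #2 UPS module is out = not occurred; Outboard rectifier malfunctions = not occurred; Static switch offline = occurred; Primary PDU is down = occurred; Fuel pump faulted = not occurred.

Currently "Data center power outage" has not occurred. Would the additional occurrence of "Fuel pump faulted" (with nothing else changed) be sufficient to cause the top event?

Counterfactual: set "Fuel pump faulted" to occurred.
Bus B lost [AND]: #2 UPS module is out=not, Static switch offline=occurs → not all inputs occur → does not occur.
Utility feed lost [OR]: Outboard rectifier malfunctions=not, Fuel pump faulted=occurs → at least one input occurs → occurs.
Generator path fails [AND]: Primary PDU is down=occurs, Diesel generator failed=not, Automatic transfer switch failed=not → not all inputs occur → does not occur.
Bus A down [OR]: Utility feed lost=occurs, Generator path fails=not → at least one input occurs → occurs.
Data center power outage [OR]: Bus B lost=not, Bus A down=occurs → at least one input occurs → occurs.

Yes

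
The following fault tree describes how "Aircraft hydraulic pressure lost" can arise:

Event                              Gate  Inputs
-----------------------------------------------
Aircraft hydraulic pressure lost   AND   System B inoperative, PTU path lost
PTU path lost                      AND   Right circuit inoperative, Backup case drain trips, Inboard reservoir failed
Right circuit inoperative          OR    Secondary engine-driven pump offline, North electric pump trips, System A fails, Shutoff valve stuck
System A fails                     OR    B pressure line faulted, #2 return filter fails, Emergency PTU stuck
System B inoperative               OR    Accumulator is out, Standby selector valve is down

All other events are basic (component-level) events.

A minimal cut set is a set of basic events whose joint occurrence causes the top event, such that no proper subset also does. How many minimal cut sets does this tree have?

System B inoperative [OR]: union of children's cut sets → 2 cut set(s).
System A fails [OR]: union of children's cut sets → 3 cut set(s).
Right circuit inoperative [OR]: union of children's cut sets → 6 cut set(s).
PTU path lost [AND]: one cut set from each child combined → 6 × 1 × 1 = 6 cut set(s).
Aircraft hydraulic pressure lost [AND]: one cut set from each child combined → 2 × 6 = 12 cut set(s).

12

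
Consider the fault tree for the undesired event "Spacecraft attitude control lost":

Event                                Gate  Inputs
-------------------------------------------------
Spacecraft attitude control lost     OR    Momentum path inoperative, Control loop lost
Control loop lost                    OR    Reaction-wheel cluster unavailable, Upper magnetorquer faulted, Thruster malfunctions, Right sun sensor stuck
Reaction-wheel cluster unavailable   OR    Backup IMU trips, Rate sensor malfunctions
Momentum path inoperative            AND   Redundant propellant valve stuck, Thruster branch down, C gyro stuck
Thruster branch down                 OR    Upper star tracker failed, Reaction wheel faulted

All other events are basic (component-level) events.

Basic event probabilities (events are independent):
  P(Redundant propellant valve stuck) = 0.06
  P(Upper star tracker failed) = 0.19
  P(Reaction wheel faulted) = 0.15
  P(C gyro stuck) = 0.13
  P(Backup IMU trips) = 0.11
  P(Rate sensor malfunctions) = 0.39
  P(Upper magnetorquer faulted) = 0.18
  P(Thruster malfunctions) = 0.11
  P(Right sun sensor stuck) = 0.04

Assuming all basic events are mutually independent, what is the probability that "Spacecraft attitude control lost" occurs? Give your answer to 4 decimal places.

0.6206

P(Thruster branch down) [OR] = 1 − (1−0.19) × (1−0.15) = 0.311500
P(Momentum path inoperative) [AND] = 0.06 × 0.311500 × 0.13 = 0.002430
P(Reaction-wheel cluster unavailable) [OR] = 1 − (1−0.11) × (1−0.39) = 0.457100
P(Control loop lost) [OR] = 1 − (1−0.457100) × (1−0.18) × (1−0.11) × (1−0.04) = 0.619640
P(Spacecraft attitude control lost) [OR] = 1 − (1−0.002430) × (1−0.619640) = 0.620564
Rounded to 4 decimal places: P(Spacecraft attitude control lost) ≈ 0.6206.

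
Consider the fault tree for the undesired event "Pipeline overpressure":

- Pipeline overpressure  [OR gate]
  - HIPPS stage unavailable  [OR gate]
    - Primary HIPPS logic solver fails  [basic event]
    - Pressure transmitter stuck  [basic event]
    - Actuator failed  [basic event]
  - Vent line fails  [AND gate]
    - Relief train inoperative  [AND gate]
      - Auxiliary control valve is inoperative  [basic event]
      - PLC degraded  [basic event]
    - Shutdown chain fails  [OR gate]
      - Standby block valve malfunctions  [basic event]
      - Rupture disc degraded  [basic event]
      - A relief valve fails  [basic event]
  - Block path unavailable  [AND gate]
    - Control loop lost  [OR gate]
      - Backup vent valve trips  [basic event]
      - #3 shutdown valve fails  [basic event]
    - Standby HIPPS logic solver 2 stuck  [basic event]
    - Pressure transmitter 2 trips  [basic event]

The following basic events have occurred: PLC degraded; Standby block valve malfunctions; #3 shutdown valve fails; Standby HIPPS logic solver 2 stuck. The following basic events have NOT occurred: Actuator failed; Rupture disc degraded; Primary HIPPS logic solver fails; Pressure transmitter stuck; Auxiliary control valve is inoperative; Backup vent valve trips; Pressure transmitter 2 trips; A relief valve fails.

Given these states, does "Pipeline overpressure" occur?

HIPPS stage unavailable [OR]: Primary HIPPS logic solver fails=not, Pressure transmitter stuck=not, Actuator failed=not → no input occurs → does not occur.
Relief train inoperative [AND]: Auxiliary control valve is inoperative=not, PLC degraded=occurs → not all inputs occur → does not occur.
Shutdown chain fails [OR]: Standby block valve malfunctions=occurs, Rupture disc degraded=not, A relief valve fails=not → at least one input occurs → occurs.
Vent line fails [AND]: Relief train inoperative=not, Shutdown chain fails=occurs → not all inputs occur → does not occur.
Control loop lost [OR]: Backup vent valve trips=not, #3 shutdown valve fails=occurs → at least one input occurs → occurs.
Block path unavailable [AND]: Control loop lost=occurs, Standby HIPPS logic solver 2 stuck=occurs, Pressure transmitter 2 trips=not → not all inputs occur → does not occur.
Pipeline overpressure [OR]: HIPPS stage unavailable=not, Vent line fails=not, Block path unavailable=not → no input occurs → does not occur.

No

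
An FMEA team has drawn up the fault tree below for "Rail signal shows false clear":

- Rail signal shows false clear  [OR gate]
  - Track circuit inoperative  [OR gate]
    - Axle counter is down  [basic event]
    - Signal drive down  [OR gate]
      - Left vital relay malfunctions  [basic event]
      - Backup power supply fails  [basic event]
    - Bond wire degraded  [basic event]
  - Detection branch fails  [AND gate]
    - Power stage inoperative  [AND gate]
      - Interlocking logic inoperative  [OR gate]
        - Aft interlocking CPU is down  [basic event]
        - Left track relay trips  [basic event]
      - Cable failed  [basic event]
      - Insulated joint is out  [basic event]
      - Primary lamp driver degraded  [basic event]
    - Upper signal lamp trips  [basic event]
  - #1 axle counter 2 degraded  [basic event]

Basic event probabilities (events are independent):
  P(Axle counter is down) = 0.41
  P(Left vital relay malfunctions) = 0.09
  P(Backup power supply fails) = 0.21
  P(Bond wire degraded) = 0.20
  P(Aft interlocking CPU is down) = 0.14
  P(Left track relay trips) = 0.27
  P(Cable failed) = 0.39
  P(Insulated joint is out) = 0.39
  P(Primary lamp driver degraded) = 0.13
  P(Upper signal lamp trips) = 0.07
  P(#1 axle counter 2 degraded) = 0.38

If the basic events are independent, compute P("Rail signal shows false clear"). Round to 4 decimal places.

P(Signal drive down) [OR] = 1 − (1−0.09) × (1−0.21) = 0.281100
P(Track circuit inoperative) [OR] = 1 − (1−0.41) × (1−0.281100) × (1−0.20) = 0.660679
P(Interlocking logic inoperative) [OR] = 1 − (1−0.14) × (1−0.27) = 0.372200
P(Power stage inoperative) [AND] = 0.372200 × 0.39 × 0.39 × 0.13 = 0.007360
P(Detection branch fails) [AND] = 0.007360 × 0.07 = 0.000515
P(Rail signal shows false clear) [OR] = 1 − (1−0.660679) × (1−0.000515) × (1−0.38) = 0.789729
Rounded to 4 decimal places: P(Rail signal shows false clear) ≈ 0.7897.

0.7897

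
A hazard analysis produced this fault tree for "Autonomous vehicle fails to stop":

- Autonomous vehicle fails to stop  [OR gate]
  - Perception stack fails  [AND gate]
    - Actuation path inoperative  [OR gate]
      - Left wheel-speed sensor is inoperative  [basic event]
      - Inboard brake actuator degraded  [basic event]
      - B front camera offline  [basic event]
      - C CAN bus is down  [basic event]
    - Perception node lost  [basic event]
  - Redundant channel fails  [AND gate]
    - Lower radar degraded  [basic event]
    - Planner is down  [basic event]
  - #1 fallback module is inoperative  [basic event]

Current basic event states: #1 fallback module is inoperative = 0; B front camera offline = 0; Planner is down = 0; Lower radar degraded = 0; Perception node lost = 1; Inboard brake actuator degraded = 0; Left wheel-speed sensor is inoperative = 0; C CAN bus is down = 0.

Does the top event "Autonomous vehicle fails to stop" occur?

Actuation path inoperative [OR]: Left wheel-speed sensor is inoperative=not, Inboard brake actuator degraded=not, B front camera offline=not, C CAN bus is down=not → no input occurs → does not occur.
Perception stack fails [AND]: Actuation path inoperative=not, Perception node lost=occurs → not all inputs occur → does not occur.
Redundant channel fails [AND]: Lower radar degraded=not, Planner is down=not → not all inputs occur → does not occur.
Autonomous vehicle fails to stop [OR]: Perception stack fails=not, Redundant channel fails=not, #1 fallback module is inoperative=not → no input occurs → does not occur.

No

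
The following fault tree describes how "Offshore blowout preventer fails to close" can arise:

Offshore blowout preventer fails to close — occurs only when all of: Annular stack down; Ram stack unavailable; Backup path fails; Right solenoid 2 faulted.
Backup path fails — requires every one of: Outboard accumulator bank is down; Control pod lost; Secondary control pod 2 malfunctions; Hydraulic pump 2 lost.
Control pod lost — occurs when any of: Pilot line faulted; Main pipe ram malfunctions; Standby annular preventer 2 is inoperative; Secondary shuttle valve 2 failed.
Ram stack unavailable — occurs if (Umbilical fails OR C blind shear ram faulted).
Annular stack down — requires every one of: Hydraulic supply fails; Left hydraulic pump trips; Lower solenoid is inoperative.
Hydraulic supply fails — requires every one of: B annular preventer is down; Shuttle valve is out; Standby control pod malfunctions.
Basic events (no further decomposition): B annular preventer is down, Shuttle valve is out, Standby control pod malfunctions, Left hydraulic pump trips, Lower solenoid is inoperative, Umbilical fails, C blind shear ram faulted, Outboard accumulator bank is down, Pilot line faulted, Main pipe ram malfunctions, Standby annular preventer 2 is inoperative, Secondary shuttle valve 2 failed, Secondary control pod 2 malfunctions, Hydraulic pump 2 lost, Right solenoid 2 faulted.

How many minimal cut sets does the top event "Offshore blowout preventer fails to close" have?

Hydraulic supply fails [AND]: one cut set from each child combined → 1 × 1 × 1 = 1 cut set(s).
Annular stack down [AND]: one cut set from each child combined → 1 × 1 × 1 = 1 cut set(s).
Ram stack unavailable [OR]: union of children's cut sets → 2 cut set(s).
Control pod lost [OR]: union of children's cut sets → 4 cut set(s).
Backup path fails [AND]: one cut set from each child combined → 1 × 4 × 1 × 1 = 4 cut set(s).
Offshore blowout preventer fails to close [AND]: one cut set from each child combined → 1 × 2 × 4 × 1 = 8 cut set(s).
Minimal cut sets: {B annular preventer is down, Hydraulic pump 2 lost, Left hydraulic pump trips, Lower solenoid is inoperative, Outboard accumulator bank is down, Pilot line faulted, Right solenoid 2 faulted, Secondary control pod 2 malfunctions, Shuttle valve is out, Standby control pod malfunctions, Umbilical fails}; {B annular preventer is down, Hydraulic pump 2 lost, Left hydraulic pump trips, Lower solenoid is inoperative, Main pipe ram malfunctions, Outboard accumulator bank is down, Right solenoid 2 faulted, Secondary control pod 2 malfunctions, Shuttle valve is out, Standby control pod malfunctions, Umbilical fails}; {B annular preventer is down, Hydraulic pump 2 lost, Left hydraulic pump trips, Lower solenoid is inoperative, Outboard accumulator bank is down, Right solenoid 2 faulted, Secondary control pod 2 malfunctions, Shuttle valve is out, Standby annular preventer 2 is inoperative, Standby control pod malfunctions, Umbilical fails}; {B annular preventer is down, Hydraulic pump 2 lost, Left hydraulic pump trips, Lower solenoid is inoperative, Outboard accumulator bank is down, Right solenoid 2 faulted, Secondary control pod 2 malfunctions, Secondary shuttle valve 2 failed, Shuttle valve is out, Standby control pod malfunctions, Umbilical fails}; {B annular preventer is down, C blind shear ram faulted, Hydraulic pump 2 lost, Left hydraulic pump trips, Lower solenoid is inoperative, Outboard accumulator bank is down, Pilot line faulted, Right solenoid 2 faulted, Secondary control pod 2 malfunctions, Shuttle valve is out, Standby control pod malfunctions}; {B annular preventer is down, C blind shear ram faulted, Hydraulic pump 2 lost, Left hydraulic pump trips, Lower solenoid is inoperative, Main pipe ram malfunctions, Outboard accumulator bank is down, Right solenoid 2 faulted, Secondary control pod 2 malfunctions, Shuttle valve is out, Standby control pod malfunctions}; {B annular preventer is down, C blind shear ram faulted, Hydraulic pump 2 lost, Left hydraulic pump trips, Lower solenoid is inoperative, Outboard accumulator bank is down, Right solenoid 2 faulted, Secondary control pod 2 malfunctions, Shuttle valve is out, Standby annular preventer 2 is inoperative, Standby control pod malfunctions}; {B annular preventer is down, C blind shear ram faulted, Hydraulic pump 2 lost, Left hydraulic pump trips, Lower solenoid is inoperative, Outboard accumulator bank is down, Right solenoid 2 faulted, Secondary control pod 2 malfunctions, Secondary shuttle valve 2 failed, Shuttle valve is out, Standby control pod malfunctions}.

8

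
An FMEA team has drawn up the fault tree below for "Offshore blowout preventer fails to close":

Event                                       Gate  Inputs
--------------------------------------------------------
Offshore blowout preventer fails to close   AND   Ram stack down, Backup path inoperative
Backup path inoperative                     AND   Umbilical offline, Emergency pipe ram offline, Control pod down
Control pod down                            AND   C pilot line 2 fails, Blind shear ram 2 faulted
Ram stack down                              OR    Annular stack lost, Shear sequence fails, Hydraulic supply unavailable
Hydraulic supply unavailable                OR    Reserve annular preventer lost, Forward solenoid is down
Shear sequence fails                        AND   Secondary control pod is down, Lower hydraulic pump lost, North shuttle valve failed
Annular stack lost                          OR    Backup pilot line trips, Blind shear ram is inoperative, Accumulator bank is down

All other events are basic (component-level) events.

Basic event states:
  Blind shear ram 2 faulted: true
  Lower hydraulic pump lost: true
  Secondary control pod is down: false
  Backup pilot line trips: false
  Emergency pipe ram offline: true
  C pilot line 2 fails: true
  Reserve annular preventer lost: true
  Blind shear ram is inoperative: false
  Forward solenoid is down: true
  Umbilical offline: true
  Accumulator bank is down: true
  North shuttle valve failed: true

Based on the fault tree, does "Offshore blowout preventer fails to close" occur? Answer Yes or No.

Yes

Annular stack lost [OR]: Backup pilot line trips=not, Blind shear ram is inoperative=not, Accumulator bank is down=occurs → at least one input occurs → occurs.
Shear sequence fails [AND]: Secondary control pod is down=not, Lower hydraulic pump lost=occurs, North shuttle valve failed=occurs → not all inputs occur → does not occur.
Hydraulic supply unavailable [OR]: Reserve annular preventer lost=occurs, Forward solenoid is down=occurs → at least one input occurs → occurs.
Ram stack down [OR]: Annular stack lost=occurs, Shear sequence fails=not, Hydraulic supply unavailable=occurs → at least one input occurs → occurs.
Control pod down [AND]: C pilot line 2 fails=occurs, Blind shear ram 2 faulted=occurs → all inputs occur → occurs.
Backup path inoperative [AND]: Umbilical offline=occurs, Emergency pipe ram offline=occurs, Control pod down=occurs → all inputs occur → occurs.
Offshore blowout preventer fails to close [AND]: Ram stack down=occurs, Backup path inoperative=occurs → all inputs occur → occurs.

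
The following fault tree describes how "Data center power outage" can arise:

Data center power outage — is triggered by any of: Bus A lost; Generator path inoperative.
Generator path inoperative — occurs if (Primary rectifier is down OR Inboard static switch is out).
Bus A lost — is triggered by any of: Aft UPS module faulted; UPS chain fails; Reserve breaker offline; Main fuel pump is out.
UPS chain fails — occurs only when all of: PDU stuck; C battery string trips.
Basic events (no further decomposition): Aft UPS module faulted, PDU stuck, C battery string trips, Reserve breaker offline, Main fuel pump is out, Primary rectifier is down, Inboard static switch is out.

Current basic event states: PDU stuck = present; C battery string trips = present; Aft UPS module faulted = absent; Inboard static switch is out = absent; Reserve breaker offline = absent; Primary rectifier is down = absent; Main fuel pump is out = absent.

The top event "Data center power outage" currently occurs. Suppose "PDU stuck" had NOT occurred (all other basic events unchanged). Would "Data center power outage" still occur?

Counterfactual: set "PDU stuck" to not occurred.
UPS chain fails [AND]: PDU stuck=not, C battery string trips=occurs → not all inputs occur → does not occur.
Bus A lost [OR]: Aft UPS module faulted=not, UPS chain fails=not, Reserve breaker offline=not, Main fuel pump is out=not → no input occurs → does not occur.
Generator path inoperative [OR]: Primary rectifier is down=not, Inboard static switch is out=not → no input occurs → does not occur.
Data center power outage [OR]: Bus A lost=not, Generator path inoperative=not → no input occurs → does not occur.

No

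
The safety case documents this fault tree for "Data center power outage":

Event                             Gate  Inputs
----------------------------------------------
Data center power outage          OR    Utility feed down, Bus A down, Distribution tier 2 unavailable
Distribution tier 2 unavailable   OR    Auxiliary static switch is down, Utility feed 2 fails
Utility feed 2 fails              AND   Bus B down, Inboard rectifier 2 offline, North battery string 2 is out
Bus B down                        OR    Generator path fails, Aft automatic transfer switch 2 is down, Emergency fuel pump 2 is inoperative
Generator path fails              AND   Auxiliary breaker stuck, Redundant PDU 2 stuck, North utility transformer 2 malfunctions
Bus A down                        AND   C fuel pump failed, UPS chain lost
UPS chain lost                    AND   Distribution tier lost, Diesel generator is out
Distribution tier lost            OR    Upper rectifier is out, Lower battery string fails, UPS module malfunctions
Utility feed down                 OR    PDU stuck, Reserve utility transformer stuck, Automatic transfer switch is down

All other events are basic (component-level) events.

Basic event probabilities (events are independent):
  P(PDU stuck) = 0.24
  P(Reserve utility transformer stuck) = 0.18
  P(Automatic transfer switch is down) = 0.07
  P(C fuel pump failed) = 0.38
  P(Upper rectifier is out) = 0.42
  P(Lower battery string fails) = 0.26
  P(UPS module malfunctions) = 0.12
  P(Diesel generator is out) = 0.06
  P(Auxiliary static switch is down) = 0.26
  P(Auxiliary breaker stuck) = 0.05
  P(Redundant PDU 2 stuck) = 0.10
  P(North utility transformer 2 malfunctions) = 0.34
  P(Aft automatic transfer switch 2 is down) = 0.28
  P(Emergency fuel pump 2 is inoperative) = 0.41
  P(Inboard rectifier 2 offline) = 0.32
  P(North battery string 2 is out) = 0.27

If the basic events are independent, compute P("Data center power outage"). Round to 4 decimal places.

0.5982

P(Utility feed down) [OR] = 1 − (1−0.24) × (1−0.18) × (1−0.07) = 0.420424
P(Distribution tier lost) [OR] = 1 − (1−0.42) × (1−0.26) × (1−0.12) = 0.622304
P(UPS chain lost) [AND] = 0.622304 × 0.06 = 0.037338
P(Bus A down) [AND] = 0.38 × 0.037338 = 0.014188
P(Generator path fails) [AND] = 0.05 × 0.10 × 0.34 = 0.001700
P(Bus B down) [OR] = 1 − (1−0.001700) × (1−0.28) × (1−0.41) = 0.575922
P(Utility feed 2 fails) [AND] = 0.575922 × 0.32 × 0.27 = 0.049760
P(Distribution tier 2 unavailable) [OR] = 1 − (1−0.26) × (1−0.049760) = 0.296822
P(Data center power outage) [OR] = 1 − (1−0.420424) × (1−0.014188) × (1−0.296822) = 0.598237
Rounded to 4 decimal places: P(Data center power outage) ≈ 0.5982.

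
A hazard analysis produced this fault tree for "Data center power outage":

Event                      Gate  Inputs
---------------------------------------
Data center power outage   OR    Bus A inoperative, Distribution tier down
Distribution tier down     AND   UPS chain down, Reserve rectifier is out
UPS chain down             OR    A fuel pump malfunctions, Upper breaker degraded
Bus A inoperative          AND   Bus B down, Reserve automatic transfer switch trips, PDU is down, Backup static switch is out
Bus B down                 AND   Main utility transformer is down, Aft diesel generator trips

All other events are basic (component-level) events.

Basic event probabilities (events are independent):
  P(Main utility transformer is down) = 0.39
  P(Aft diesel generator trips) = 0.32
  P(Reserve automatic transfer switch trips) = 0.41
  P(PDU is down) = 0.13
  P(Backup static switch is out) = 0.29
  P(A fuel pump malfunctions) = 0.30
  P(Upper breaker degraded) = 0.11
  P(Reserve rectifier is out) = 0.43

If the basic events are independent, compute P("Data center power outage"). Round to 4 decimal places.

P(Bus B down) [AND] = 0.39 × 0.32 = 0.124800
P(Bus A inoperative) [AND] = 0.124800 × 0.41 × 0.13 × 0.29 = 0.001929
P(UPS chain down) [OR] = 1 − (1−0.30) × (1−0.11) = 0.377000
P(Distribution tier down) [AND] = 0.377000 × 0.43 = 0.162110
P(Data center power outage) [OR] = 1 − (1−0.001929) × (1−0.162110) = 0.163726
Rounded to 4 decimal places: P(Data center power outage) ≈ 0.1637.

0.1637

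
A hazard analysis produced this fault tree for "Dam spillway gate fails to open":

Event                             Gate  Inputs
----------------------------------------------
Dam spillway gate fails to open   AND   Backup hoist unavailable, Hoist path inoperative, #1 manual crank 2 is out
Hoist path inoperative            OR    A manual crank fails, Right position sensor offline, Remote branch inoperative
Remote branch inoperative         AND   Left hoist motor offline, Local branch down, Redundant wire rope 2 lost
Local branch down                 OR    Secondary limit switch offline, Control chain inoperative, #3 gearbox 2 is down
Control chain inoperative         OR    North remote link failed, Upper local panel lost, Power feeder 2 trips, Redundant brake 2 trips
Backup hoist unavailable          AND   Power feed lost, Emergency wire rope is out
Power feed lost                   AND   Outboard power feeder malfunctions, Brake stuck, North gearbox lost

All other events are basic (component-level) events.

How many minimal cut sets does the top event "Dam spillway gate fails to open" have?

8

Power feed lost [AND]: one cut set from each child combined → 1 × 1 × 1 = 1 cut set(s).
Backup hoist unavailable [AND]: one cut set from each child combined → 1 × 1 = 1 cut set(s).
Control chain inoperative [OR]: union of children's cut sets → 4 cut set(s).
Local branch down [OR]: union of children's cut sets → 6 cut set(s).
Remote branch inoperative [AND]: one cut set from each child combined → 1 × 6 × 1 = 6 cut set(s).
Hoist path inoperative [OR]: union of children's cut sets → 8 cut set(s).
Dam spillway gate fails to open [AND]: one cut set from each child combined → 1 × 8 × 1 = 8 cut set(s).
Minimal cut sets: {#1 manual crank 2 is out, A manual crank fails, Brake stuck, Emergency wire rope is out, North gearbox lost, Outboard power feeder malfunctions}; {#1 manual crank 2 is out, Brake stuck, Emergency wire rope is out, North gearbox lost, Outboard power feeder malfunctions, Right position sensor offline}; {#1 manual crank 2 is out, Brake stuck, Emergency wire rope is out, Left hoist motor offline, North gearbox lost, Outboard power feeder malfunctions, Redundant wire rope 2 lost, Secondary limit switch offline}; {#1 manual crank 2 is out, Brake stuck, Emergency wire rope is out, Left hoist motor offline, North gearbox lost, North remote link failed, Outboard power feeder malfunctions, Redundant wire rope 2 lost}; {#1 manual crank 2 is out, Brake stuck, Emergency wire rope is out, Left hoist motor offline, North gearbox lost, Outboard power feeder malfunctions, Redundant wire rope 2 lost, Upper local panel lost}; {#1 manual crank 2 is out, Brake stuck, Emergency wire rope is out, Left hoist motor offline, North gearbox lost, Outboard power feeder malfunctions, Power feeder 2 trips, Redundant wire rope 2 lost}; {#1 manual crank 2 is out, Brake stuck, Emergency wire rope is out, Left hoist motor offline, North gearbox lost, Outboard power feeder malfunctions, Redundant brake 2 trips, Redundant wire rope 2 lost}; {#1 manual crank 2 is out, #3 gearbox 2 is down, Brake stuck, Emergency wire rope is out, Left hoist motor offline, North gearbox lost, Outboard power feeder malfunctions, Redundant wire rope 2 lost}.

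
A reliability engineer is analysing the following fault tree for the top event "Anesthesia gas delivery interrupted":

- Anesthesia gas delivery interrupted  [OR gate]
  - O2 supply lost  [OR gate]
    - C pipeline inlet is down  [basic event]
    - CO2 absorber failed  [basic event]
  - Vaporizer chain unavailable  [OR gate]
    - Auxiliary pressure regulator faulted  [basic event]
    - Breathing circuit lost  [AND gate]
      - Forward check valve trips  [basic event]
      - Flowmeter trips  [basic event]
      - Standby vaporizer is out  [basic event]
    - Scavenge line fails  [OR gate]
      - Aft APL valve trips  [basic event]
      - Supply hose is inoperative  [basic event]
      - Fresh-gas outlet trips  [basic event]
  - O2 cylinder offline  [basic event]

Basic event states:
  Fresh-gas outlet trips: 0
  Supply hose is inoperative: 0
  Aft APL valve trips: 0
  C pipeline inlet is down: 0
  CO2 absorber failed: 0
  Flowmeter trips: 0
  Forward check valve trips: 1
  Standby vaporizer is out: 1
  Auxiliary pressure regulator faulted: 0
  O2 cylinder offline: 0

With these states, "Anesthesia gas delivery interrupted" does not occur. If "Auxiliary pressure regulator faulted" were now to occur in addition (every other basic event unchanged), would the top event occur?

Yes

Counterfactual: set "Auxiliary pressure regulator faulted" to occurred.
O2 supply lost [OR]: C pipeline inlet is down=not, CO2 absorber failed=not → no input occurs → does not occur.
Breathing circuit lost [AND]: Forward check valve trips=occurs, Flowmeter trips=not, Standby vaporizer is out=occurs → not all inputs occur → does not occur.
Scavenge line fails [OR]: Aft APL valve trips=not, Supply hose is inoperative=not, Fresh-gas outlet trips=not → no input occurs → does not occur.
Vaporizer chain unavailable [OR]: Auxiliary pressure regulator faulted=occurs, Breathing circuit lost=not, Scavenge line fails=not → at least one input occurs → occurs.
Anesthesia gas delivery interrupted [OR]: O2 supply lost=not, Vaporizer chain unavailable=occurs, O2 cylinder offline=not → at least one input occurs → occurs.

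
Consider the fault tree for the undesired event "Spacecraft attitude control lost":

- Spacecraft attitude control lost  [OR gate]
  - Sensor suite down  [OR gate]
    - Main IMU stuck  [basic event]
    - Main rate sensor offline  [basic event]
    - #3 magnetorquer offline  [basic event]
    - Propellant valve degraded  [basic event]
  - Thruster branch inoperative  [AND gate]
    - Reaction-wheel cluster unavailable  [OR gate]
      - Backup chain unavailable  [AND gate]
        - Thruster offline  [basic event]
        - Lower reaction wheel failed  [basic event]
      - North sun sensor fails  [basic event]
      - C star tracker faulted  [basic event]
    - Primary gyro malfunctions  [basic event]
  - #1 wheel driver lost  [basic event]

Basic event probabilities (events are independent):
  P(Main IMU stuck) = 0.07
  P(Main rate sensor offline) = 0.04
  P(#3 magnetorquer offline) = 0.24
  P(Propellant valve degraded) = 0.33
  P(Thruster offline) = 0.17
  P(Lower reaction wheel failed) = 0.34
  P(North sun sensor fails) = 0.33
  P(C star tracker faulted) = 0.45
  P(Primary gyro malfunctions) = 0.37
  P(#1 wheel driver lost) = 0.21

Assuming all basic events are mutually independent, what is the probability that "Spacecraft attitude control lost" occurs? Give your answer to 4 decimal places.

0.7276

P(Sensor suite down) [OR] = 1 − (1−0.07) × (1−0.04) × (1−0.24) × (1−0.33) = 0.545386
P(Backup chain unavailable) [AND] = 0.17 × 0.34 = 0.057800
P(Reaction-wheel cluster unavailable) [OR] = 1 − (1−0.057800) × (1−0.33) × (1−0.45) = 0.652799
P(Thruster branch inoperative) [AND] = 0.652799 × 0.37 = 0.241536
P(Spacecraft attitude control lost) [OR] = 1 − (1−0.545386) × (1−0.241536) × (1−0.21) = 0.727601
Rounded to 4 decimal places: P(Spacecraft attitude control lost) ≈ 0.7276.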